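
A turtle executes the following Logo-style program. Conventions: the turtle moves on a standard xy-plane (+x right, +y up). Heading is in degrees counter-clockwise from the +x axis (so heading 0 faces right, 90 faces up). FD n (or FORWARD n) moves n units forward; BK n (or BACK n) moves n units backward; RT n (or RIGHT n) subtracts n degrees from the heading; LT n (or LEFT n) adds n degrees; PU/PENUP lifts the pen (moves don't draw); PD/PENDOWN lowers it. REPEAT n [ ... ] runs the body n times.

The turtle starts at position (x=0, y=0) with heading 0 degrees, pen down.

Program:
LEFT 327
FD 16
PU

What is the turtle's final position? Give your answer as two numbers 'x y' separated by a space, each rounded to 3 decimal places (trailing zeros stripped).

Executing turtle program step by step:
Start: pos=(0,0), heading=0, pen down
LT 327: heading 0 -> 327
FD 16: (0,0) -> (13.419,-8.714) [heading=327, draw]
PU: pen up
Final: pos=(13.419,-8.714), heading=327, 1 segment(s) drawn

Answer: 13.419 -8.714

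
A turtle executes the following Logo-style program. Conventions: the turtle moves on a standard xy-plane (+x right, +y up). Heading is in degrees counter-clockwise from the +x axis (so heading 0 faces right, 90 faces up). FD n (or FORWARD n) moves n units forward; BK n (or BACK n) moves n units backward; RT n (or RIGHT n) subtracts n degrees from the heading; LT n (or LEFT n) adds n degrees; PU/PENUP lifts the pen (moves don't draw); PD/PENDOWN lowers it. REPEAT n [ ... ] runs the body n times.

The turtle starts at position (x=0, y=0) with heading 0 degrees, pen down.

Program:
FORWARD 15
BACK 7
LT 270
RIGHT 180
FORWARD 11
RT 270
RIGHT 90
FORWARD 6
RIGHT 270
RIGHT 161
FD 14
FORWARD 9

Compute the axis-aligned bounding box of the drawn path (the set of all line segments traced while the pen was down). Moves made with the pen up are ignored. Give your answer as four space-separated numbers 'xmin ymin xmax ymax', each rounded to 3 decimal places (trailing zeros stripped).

Executing turtle program step by step:
Start: pos=(0,0), heading=0, pen down
FD 15: (0,0) -> (15,0) [heading=0, draw]
BK 7: (15,0) -> (8,0) [heading=0, draw]
LT 270: heading 0 -> 270
RT 180: heading 270 -> 90
FD 11: (8,0) -> (8,11) [heading=90, draw]
RT 270: heading 90 -> 180
RT 90: heading 180 -> 90
FD 6: (8,11) -> (8,17) [heading=90, draw]
RT 270: heading 90 -> 180
RT 161: heading 180 -> 19
FD 14: (8,17) -> (21.237,21.558) [heading=19, draw]
FD 9: (21.237,21.558) -> (29.747,24.488) [heading=19, draw]
Final: pos=(29.747,24.488), heading=19, 6 segment(s) drawn

Segment endpoints: x in {0, 8, 8, 15, 21.237, 29.747}, y in {0, 11, 17, 21.558, 24.488}
xmin=0, ymin=0, xmax=29.747, ymax=24.488

Answer: 0 0 29.747 24.488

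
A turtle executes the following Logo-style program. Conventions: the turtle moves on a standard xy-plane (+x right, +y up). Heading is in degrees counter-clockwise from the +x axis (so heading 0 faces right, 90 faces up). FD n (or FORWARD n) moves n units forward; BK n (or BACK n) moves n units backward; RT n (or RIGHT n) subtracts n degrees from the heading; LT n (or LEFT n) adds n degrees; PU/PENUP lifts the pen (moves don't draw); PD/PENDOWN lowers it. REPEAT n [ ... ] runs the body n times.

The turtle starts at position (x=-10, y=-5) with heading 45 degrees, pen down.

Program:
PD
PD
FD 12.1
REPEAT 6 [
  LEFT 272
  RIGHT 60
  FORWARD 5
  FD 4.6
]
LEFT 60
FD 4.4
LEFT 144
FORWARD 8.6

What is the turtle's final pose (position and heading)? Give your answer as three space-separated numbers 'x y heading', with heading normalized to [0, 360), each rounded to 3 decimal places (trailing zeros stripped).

Answer: -1.982 -1.013 81

Derivation:
Executing turtle program step by step:
Start: pos=(-10,-5), heading=45, pen down
PD: pen down
PD: pen down
FD 12.1: (-10,-5) -> (-1.444,3.556) [heading=45, draw]
REPEAT 6 [
  -- iteration 1/6 --
  LT 272: heading 45 -> 317
  RT 60: heading 317 -> 257
  FD 5: (-1.444,3.556) -> (-2.569,-1.316) [heading=257, draw]
  FD 4.6: (-2.569,-1.316) -> (-3.604,-5.798) [heading=257, draw]
  -- iteration 2/6 --
  LT 272: heading 257 -> 169
  RT 60: heading 169 -> 109
  FD 5: (-3.604,-5.798) -> (-5.231,-1.07) [heading=109, draw]
  FD 4.6: (-5.231,-1.07) -> (-6.729,3.279) [heading=109, draw]
  -- iteration 3/6 --
  LT 272: heading 109 -> 21
  RT 60: heading 21 -> 321
  FD 5: (-6.729,3.279) -> (-2.843,0.132) [heading=321, draw]
  FD 4.6: (-2.843,0.132) -> (0.732,-2.762) [heading=321, draw]
  -- iteration 4/6 --
  LT 272: heading 321 -> 233
  RT 60: heading 233 -> 173
  FD 5: (0.732,-2.762) -> (-4.231,-2.153) [heading=173, draw]
  FD 4.6: (-4.231,-2.153) -> (-8.797,-1.593) [heading=173, draw]
  -- iteration 5/6 --
  LT 272: heading 173 -> 85
  RT 60: heading 85 -> 25
  FD 5: (-8.797,-1.593) -> (-4.265,0.521) [heading=25, draw]
  FD 4.6: (-4.265,0.521) -> (-0.096,2.465) [heading=25, draw]
  -- iteration 6/6 --
  LT 272: heading 25 -> 297
  RT 60: heading 297 -> 237
  FD 5: (-0.096,2.465) -> (-2.819,-1.729) [heading=237, draw]
  FD 4.6: (-2.819,-1.729) -> (-5.325,-5.587) [heading=237, draw]
]
LT 60: heading 237 -> 297
FD 4.4: (-5.325,-5.587) -> (-3.327,-9.507) [heading=297, draw]
LT 144: heading 297 -> 81
FD 8.6: (-3.327,-9.507) -> (-1.982,-1.013) [heading=81, draw]
Final: pos=(-1.982,-1.013), heading=81, 15 segment(s) drawn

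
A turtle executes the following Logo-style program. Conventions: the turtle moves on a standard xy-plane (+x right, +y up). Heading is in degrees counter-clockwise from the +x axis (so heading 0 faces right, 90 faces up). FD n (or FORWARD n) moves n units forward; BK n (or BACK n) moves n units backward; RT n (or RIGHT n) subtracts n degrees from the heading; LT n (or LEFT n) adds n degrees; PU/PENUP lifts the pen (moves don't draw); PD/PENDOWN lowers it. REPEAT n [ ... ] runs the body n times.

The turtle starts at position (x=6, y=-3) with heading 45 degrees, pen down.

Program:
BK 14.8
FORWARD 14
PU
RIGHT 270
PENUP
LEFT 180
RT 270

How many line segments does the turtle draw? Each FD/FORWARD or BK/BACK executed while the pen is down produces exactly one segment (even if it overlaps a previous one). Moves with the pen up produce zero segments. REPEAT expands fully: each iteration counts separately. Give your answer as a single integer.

Answer: 2

Derivation:
Executing turtle program step by step:
Start: pos=(6,-3), heading=45, pen down
BK 14.8: (6,-3) -> (-4.465,-13.465) [heading=45, draw]
FD 14: (-4.465,-13.465) -> (5.434,-3.566) [heading=45, draw]
PU: pen up
RT 270: heading 45 -> 135
PU: pen up
LT 180: heading 135 -> 315
RT 270: heading 315 -> 45
Final: pos=(5.434,-3.566), heading=45, 2 segment(s) drawn
Segments drawn: 2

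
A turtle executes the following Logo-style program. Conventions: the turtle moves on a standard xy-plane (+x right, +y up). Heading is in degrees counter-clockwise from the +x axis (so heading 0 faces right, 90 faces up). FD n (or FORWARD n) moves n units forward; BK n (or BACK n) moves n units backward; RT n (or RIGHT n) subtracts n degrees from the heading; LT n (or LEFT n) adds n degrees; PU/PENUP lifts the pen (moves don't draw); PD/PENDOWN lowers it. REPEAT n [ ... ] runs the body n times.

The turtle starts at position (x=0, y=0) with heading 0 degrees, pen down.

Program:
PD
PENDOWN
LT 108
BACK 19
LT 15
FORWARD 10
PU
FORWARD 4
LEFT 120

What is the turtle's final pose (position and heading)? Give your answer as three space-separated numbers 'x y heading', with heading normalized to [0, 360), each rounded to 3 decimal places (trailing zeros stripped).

Answer: -1.754 -6.329 243

Derivation:
Executing turtle program step by step:
Start: pos=(0,0), heading=0, pen down
PD: pen down
PD: pen down
LT 108: heading 0 -> 108
BK 19: (0,0) -> (5.871,-18.07) [heading=108, draw]
LT 15: heading 108 -> 123
FD 10: (5.871,-18.07) -> (0.425,-9.683) [heading=123, draw]
PU: pen up
FD 4: (0.425,-9.683) -> (-1.754,-6.329) [heading=123, move]
LT 120: heading 123 -> 243
Final: pos=(-1.754,-6.329), heading=243, 2 segment(s) drawn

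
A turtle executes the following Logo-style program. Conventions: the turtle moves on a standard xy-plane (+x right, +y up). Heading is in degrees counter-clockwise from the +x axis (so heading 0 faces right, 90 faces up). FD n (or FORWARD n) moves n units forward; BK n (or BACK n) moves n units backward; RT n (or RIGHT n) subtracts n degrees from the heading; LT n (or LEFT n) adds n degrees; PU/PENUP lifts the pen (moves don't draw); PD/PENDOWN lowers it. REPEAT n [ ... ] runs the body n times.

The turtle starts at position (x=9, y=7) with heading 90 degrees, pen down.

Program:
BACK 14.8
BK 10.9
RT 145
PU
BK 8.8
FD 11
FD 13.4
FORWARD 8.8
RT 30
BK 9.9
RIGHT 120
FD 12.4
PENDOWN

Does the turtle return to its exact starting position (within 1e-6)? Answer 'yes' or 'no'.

Executing turtle program step by step:
Start: pos=(9,7), heading=90, pen down
BK 14.8: (9,7) -> (9,-7.8) [heading=90, draw]
BK 10.9: (9,-7.8) -> (9,-18.7) [heading=90, draw]
RT 145: heading 90 -> 305
PU: pen up
BK 8.8: (9,-18.7) -> (3.953,-11.491) [heading=305, move]
FD 11: (3.953,-11.491) -> (10.262,-20.502) [heading=305, move]
FD 13.4: (10.262,-20.502) -> (17.948,-31.479) [heading=305, move]
FD 8.8: (17.948,-31.479) -> (22.995,-38.687) [heading=305, move]
RT 30: heading 305 -> 275
BK 9.9: (22.995,-38.687) -> (22.132,-28.825) [heading=275, move]
RT 120: heading 275 -> 155
FD 12.4: (22.132,-28.825) -> (10.894,-23.585) [heading=155, move]
PD: pen down
Final: pos=(10.894,-23.585), heading=155, 2 segment(s) drawn

Start position: (9, 7)
Final position: (10.894, -23.585)
Distance = 30.643; >= 1e-6 -> NOT closed

Answer: no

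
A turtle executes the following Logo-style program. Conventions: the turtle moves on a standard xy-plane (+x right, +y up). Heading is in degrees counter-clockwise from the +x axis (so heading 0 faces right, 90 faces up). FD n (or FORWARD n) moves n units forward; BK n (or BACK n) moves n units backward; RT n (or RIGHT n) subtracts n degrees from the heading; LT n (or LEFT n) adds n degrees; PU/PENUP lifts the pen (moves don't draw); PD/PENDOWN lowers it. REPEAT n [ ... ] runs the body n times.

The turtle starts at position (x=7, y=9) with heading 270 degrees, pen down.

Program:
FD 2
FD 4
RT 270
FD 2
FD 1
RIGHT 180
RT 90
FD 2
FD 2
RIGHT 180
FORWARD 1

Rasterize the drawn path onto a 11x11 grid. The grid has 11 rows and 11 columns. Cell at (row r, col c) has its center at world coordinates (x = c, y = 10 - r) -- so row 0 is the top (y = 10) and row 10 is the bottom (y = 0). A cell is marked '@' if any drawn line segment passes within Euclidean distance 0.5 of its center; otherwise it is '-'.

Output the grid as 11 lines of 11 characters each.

Segment 0: (7,9) -> (7,7)
Segment 1: (7,7) -> (7,3)
Segment 2: (7,3) -> (9,3)
Segment 3: (9,3) -> (10,3)
Segment 4: (10,3) -> (10,5)
Segment 5: (10,5) -> (10,7)
Segment 6: (10,7) -> (10,6)

Answer: -----------
-------@---
-------@---
-------@--@
-------@--@
-------@--@
-------@--@
-------@@@@
-----------
-----------
-----------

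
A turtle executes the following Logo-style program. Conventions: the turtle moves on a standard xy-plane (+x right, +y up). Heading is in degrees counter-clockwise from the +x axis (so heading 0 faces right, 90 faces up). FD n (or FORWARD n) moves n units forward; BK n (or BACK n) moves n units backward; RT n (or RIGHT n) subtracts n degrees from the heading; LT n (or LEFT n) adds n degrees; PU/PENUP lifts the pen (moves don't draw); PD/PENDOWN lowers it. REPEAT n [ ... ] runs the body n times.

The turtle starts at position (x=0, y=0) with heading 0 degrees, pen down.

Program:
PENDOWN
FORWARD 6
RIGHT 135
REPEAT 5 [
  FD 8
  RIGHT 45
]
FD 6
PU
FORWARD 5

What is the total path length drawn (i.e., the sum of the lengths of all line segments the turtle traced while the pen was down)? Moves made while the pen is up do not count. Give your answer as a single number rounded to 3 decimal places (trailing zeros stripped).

Answer: 52

Derivation:
Executing turtle program step by step:
Start: pos=(0,0), heading=0, pen down
PD: pen down
FD 6: (0,0) -> (6,0) [heading=0, draw]
RT 135: heading 0 -> 225
REPEAT 5 [
  -- iteration 1/5 --
  FD 8: (6,0) -> (0.343,-5.657) [heading=225, draw]
  RT 45: heading 225 -> 180
  -- iteration 2/5 --
  FD 8: (0.343,-5.657) -> (-7.657,-5.657) [heading=180, draw]
  RT 45: heading 180 -> 135
  -- iteration 3/5 --
  FD 8: (-7.657,-5.657) -> (-13.314,0) [heading=135, draw]
  RT 45: heading 135 -> 90
  -- iteration 4/5 --
  FD 8: (-13.314,0) -> (-13.314,8) [heading=90, draw]
  RT 45: heading 90 -> 45
  -- iteration 5/5 --
  FD 8: (-13.314,8) -> (-7.657,13.657) [heading=45, draw]
  RT 45: heading 45 -> 0
]
FD 6: (-7.657,13.657) -> (-1.657,13.657) [heading=0, draw]
PU: pen up
FD 5: (-1.657,13.657) -> (3.343,13.657) [heading=0, move]
Final: pos=(3.343,13.657), heading=0, 7 segment(s) drawn

Segment lengths:
  seg 1: (0,0) -> (6,0), length = 6
  seg 2: (6,0) -> (0.343,-5.657), length = 8
  seg 3: (0.343,-5.657) -> (-7.657,-5.657), length = 8
  seg 4: (-7.657,-5.657) -> (-13.314,0), length = 8
  seg 5: (-13.314,0) -> (-13.314,8), length = 8
  seg 6: (-13.314,8) -> (-7.657,13.657), length = 8
  seg 7: (-7.657,13.657) -> (-1.657,13.657), length = 6
Total = 52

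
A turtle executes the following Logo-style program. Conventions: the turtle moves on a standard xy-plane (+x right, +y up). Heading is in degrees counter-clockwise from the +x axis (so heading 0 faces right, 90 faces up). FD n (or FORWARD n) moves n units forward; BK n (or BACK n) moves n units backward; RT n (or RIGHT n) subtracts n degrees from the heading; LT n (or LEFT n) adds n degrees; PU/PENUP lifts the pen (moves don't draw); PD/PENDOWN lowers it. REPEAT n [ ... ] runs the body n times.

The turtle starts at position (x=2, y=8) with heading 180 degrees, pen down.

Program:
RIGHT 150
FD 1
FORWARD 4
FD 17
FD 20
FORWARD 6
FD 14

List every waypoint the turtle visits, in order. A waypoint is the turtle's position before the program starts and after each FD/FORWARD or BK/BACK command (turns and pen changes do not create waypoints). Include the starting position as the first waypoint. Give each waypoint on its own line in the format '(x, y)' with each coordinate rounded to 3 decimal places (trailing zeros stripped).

Answer: (2, 8)
(2.866, 8.5)
(6.33, 10.5)
(21.053, 19)
(38.373, 29)
(43.569, 32)
(55.694, 39)

Derivation:
Executing turtle program step by step:
Start: pos=(2,8), heading=180, pen down
RT 150: heading 180 -> 30
FD 1: (2,8) -> (2.866,8.5) [heading=30, draw]
FD 4: (2.866,8.5) -> (6.33,10.5) [heading=30, draw]
FD 17: (6.33,10.5) -> (21.053,19) [heading=30, draw]
FD 20: (21.053,19) -> (38.373,29) [heading=30, draw]
FD 6: (38.373,29) -> (43.569,32) [heading=30, draw]
FD 14: (43.569,32) -> (55.694,39) [heading=30, draw]
Final: pos=(55.694,39), heading=30, 6 segment(s) drawn
Waypoints (7 total):
(2, 8)
(2.866, 8.5)
(6.33, 10.5)
(21.053, 19)
(38.373, 29)
(43.569, 32)
(55.694, 39)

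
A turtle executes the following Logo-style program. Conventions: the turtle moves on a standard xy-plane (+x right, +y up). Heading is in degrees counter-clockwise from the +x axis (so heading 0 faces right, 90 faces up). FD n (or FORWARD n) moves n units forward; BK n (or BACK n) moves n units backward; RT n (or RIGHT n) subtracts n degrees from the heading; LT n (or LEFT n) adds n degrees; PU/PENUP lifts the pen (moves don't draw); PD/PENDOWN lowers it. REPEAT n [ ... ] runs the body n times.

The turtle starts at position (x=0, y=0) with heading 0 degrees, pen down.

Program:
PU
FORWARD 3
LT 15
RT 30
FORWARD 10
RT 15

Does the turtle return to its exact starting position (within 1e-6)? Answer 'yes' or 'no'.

Executing turtle program step by step:
Start: pos=(0,0), heading=0, pen down
PU: pen up
FD 3: (0,0) -> (3,0) [heading=0, move]
LT 15: heading 0 -> 15
RT 30: heading 15 -> 345
FD 10: (3,0) -> (12.659,-2.588) [heading=345, move]
RT 15: heading 345 -> 330
Final: pos=(12.659,-2.588), heading=330, 0 segment(s) drawn

Start position: (0, 0)
Final position: (12.659, -2.588)
Distance = 12.921; >= 1e-6 -> NOT closed

Answer: no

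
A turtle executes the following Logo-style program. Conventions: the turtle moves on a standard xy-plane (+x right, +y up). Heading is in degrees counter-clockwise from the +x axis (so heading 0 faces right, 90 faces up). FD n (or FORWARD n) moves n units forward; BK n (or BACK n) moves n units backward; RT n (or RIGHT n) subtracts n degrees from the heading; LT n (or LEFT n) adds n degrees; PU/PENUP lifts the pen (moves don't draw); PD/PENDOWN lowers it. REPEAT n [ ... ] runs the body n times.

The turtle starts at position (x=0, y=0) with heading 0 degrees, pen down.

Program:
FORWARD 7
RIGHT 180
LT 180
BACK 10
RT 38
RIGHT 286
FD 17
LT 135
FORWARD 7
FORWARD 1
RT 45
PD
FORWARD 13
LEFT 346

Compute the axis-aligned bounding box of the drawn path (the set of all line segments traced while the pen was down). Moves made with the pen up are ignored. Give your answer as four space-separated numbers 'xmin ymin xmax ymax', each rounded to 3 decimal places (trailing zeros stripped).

Executing turtle program step by step:
Start: pos=(0,0), heading=0, pen down
FD 7: (0,0) -> (7,0) [heading=0, draw]
RT 180: heading 0 -> 180
LT 180: heading 180 -> 0
BK 10: (7,0) -> (-3,0) [heading=0, draw]
RT 38: heading 0 -> 322
RT 286: heading 322 -> 36
FD 17: (-3,0) -> (10.753,9.992) [heading=36, draw]
LT 135: heading 36 -> 171
FD 7: (10.753,9.992) -> (3.839,11.087) [heading=171, draw]
FD 1: (3.839,11.087) -> (2.852,11.244) [heading=171, draw]
RT 45: heading 171 -> 126
PD: pen down
FD 13: (2.852,11.244) -> (-4.789,21.761) [heading=126, draw]
LT 346: heading 126 -> 112
Final: pos=(-4.789,21.761), heading=112, 6 segment(s) drawn

Segment endpoints: x in {-4.789, -3, 0, 2.852, 3.839, 7, 10.753}, y in {0, 9.992, 11.087, 11.244, 21.761}
xmin=-4.789, ymin=0, xmax=10.753, ymax=21.761

Answer: -4.789 0 10.753 21.761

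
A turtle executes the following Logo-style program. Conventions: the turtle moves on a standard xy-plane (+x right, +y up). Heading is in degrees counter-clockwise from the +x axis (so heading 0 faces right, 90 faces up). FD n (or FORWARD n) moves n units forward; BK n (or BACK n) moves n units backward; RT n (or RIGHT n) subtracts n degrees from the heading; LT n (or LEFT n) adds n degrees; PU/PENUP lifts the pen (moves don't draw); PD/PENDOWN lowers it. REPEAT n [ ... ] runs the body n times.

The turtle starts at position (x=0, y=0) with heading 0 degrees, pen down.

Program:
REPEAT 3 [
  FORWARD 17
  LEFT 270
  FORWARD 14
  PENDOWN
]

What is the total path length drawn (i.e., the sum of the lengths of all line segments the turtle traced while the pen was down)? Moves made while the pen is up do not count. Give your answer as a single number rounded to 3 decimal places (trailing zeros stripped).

Answer: 93

Derivation:
Executing turtle program step by step:
Start: pos=(0,0), heading=0, pen down
REPEAT 3 [
  -- iteration 1/3 --
  FD 17: (0,0) -> (17,0) [heading=0, draw]
  LT 270: heading 0 -> 270
  FD 14: (17,0) -> (17,-14) [heading=270, draw]
  PD: pen down
  -- iteration 2/3 --
  FD 17: (17,-14) -> (17,-31) [heading=270, draw]
  LT 270: heading 270 -> 180
  FD 14: (17,-31) -> (3,-31) [heading=180, draw]
  PD: pen down
  -- iteration 3/3 --
  FD 17: (3,-31) -> (-14,-31) [heading=180, draw]
  LT 270: heading 180 -> 90
  FD 14: (-14,-31) -> (-14,-17) [heading=90, draw]
  PD: pen down
]
Final: pos=(-14,-17), heading=90, 6 segment(s) drawn

Segment lengths:
  seg 1: (0,0) -> (17,0), length = 17
  seg 2: (17,0) -> (17,-14), length = 14
  seg 3: (17,-14) -> (17,-31), length = 17
  seg 4: (17,-31) -> (3,-31), length = 14
  seg 5: (3,-31) -> (-14,-31), length = 17
  seg 6: (-14,-31) -> (-14,-17), length = 14
Total = 93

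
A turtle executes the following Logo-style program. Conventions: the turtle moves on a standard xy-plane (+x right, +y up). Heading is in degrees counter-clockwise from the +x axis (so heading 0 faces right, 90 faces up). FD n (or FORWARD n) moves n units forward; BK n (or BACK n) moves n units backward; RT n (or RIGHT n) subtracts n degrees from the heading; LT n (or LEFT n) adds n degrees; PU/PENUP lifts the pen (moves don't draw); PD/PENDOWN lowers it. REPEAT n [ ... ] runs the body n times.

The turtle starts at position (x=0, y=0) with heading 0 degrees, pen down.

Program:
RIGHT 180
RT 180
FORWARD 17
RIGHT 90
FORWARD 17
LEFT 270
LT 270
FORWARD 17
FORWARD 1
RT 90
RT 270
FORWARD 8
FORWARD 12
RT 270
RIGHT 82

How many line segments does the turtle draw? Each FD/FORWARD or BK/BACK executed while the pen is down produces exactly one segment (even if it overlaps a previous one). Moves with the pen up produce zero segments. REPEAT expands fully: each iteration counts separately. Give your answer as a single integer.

Answer: 6

Derivation:
Executing turtle program step by step:
Start: pos=(0,0), heading=0, pen down
RT 180: heading 0 -> 180
RT 180: heading 180 -> 0
FD 17: (0,0) -> (17,0) [heading=0, draw]
RT 90: heading 0 -> 270
FD 17: (17,0) -> (17,-17) [heading=270, draw]
LT 270: heading 270 -> 180
LT 270: heading 180 -> 90
FD 17: (17,-17) -> (17,0) [heading=90, draw]
FD 1: (17,0) -> (17,1) [heading=90, draw]
RT 90: heading 90 -> 0
RT 270: heading 0 -> 90
FD 8: (17,1) -> (17,9) [heading=90, draw]
FD 12: (17,9) -> (17,21) [heading=90, draw]
RT 270: heading 90 -> 180
RT 82: heading 180 -> 98
Final: pos=(17,21), heading=98, 6 segment(s) drawn
Segments drawn: 6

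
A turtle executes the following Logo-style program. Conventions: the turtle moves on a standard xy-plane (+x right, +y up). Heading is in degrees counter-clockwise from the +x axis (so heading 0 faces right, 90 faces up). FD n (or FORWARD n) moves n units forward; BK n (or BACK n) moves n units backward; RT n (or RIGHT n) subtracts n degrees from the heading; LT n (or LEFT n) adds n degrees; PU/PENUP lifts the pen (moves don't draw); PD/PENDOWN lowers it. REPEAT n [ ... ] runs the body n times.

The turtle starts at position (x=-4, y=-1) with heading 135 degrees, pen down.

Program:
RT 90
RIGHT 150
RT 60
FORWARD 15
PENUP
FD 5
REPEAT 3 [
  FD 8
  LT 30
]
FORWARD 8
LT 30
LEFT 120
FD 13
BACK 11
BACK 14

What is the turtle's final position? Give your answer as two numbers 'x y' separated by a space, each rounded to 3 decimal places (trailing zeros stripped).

Executing turtle program step by step:
Start: pos=(-4,-1), heading=135, pen down
RT 90: heading 135 -> 45
RT 150: heading 45 -> 255
RT 60: heading 255 -> 195
FD 15: (-4,-1) -> (-18.489,-4.882) [heading=195, draw]
PU: pen up
FD 5: (-18.489,-4.882) -> (-23.319,-6.176) [heading=195, move]
REPEAT 3 [
  -- iteration 1/3 --
  FD 8: (-23.319,-6.176) -> (-31.046,-8.247) [heading=195, move]
  LT 30: heading 195 -> 225
  -- iteration 2/3 --
  FD 8: (-31.046,-8.247) -> (-36.703,-13.904) [heading=225, move]
  LT 30: heading 225 -> 255
  -- iteration 3/3 --
  FD 8: (-36.703,-13.904) -> (-38.773,-21.631) [heading=255, move]
  LT 30: heading 255 -> 285
]
FD 8: (-38.773,-21.631) -> (-36.703,-29.359) [heading=285, move]
LT 30: heading 285 -> 315
LT 120: heading 315 -> 75
FD 13: (-36.703,-29.359) -> (-33.338,-16.802) [heading=75, move]
BK 11: (-33.338,-16.802) -> (-36.185,-27.427) [heading=75, move]
BK 14: (-36.185,-27.427) -> (-39.809,-40.95) [heading=75, move]
Final: pos=(-39.809,-40.95), heading=75, 1 segment(s) drawn

Answer: -39.809 -40.95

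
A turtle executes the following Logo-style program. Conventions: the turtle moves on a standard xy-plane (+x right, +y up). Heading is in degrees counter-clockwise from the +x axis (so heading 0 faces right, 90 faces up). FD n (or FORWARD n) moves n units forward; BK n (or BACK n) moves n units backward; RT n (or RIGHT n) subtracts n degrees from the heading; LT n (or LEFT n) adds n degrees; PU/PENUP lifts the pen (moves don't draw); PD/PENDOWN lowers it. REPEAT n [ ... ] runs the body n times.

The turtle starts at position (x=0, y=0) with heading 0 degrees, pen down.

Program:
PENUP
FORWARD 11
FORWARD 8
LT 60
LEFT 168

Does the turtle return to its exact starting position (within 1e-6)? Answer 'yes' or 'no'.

Answer: no

Derivation:
Executing turtle program step by step:
Start: pos=(0,0), heading=0, pen down
PU: pen up
FD 11: (0,0) -> (11,0) [heading=0, move]
FD 8: (11,0) -> (19,0) [heading=0, move]
LT 60: heading 0 -> 60
LT 168: heading 60 -> 228
Final: pos=(19,0), heading=228, 0 segment(s) drawn

Start position: (0, 0)
Final position: (19, 0)
Distance = 19; >= 1e-6 -> NOT closed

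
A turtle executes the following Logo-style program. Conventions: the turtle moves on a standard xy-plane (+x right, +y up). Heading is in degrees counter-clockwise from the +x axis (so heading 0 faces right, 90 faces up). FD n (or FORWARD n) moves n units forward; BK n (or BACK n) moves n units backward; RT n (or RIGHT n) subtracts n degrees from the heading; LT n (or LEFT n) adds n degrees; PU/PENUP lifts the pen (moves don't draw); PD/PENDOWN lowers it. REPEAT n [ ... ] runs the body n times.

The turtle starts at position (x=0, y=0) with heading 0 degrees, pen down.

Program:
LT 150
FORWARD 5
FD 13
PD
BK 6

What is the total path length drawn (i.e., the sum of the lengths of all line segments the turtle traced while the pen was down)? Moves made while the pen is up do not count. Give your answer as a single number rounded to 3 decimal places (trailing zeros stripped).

Answer: 24

Derivation:
Executing turtle program step by step:
Start: pos=(0,0), heading=0, pen down
LT 150: heading 0 -> 150
FD 5: (0,0) -> (-4.33,2.5) [heading=150, draw]
FD 13: (-4.33,2.5) -> (-15.588,9) [heading=150, draw]
PD: pen down
BK 6: (-15.588,9) -> (-10.392,6) [heading=150, draw]
Final: pos=(-10.392,6), heading=150, 3 segment(s) drawn

Segment lengths:
  seg 1: (0,0) -> (-4.33,2.5), length = 5
  seg 2: (-4.33,2.5) -> (-15.588,9), length = 13
  seg 3: (-15.588,9) -> (-10.392,6), length = 6
Total = 24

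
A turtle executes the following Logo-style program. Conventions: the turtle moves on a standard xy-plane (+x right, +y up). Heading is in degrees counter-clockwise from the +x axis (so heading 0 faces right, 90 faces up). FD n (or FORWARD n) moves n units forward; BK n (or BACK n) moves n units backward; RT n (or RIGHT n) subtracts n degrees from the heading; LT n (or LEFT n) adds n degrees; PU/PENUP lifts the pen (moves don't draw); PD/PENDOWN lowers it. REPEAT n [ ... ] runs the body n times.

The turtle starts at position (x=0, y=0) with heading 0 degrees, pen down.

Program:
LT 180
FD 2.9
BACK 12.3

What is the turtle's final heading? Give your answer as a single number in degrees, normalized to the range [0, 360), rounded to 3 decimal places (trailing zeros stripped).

Answer: 180

Derivation:
Executing turtle program step by step:
Start: pos=(0,0), heading=0, pen down
LT 180: heading 0 -> 180
FD 2.9: (0,0) -> (-2.9,0) [heading=180, draw]
BK 12.3: (-2.9,0) -> (9.4,0) [heading=180, draw]
Final: pos=(9.4,0), heading=180, 2 segment(s) drawn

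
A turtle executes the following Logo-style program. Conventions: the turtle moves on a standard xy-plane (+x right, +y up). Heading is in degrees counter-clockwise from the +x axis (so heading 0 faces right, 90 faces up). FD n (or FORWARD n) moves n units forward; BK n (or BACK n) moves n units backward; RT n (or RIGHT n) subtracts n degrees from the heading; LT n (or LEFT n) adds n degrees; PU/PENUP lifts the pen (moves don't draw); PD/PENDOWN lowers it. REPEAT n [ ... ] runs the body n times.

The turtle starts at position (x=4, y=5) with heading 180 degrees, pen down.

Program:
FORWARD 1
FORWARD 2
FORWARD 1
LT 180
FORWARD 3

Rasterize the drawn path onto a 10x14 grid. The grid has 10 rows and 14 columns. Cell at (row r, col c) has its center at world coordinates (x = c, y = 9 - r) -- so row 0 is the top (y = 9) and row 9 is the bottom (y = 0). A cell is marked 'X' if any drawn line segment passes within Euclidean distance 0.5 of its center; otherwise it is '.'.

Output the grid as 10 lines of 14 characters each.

Segment 0: (4,5) -> (3,5)
Segment 1: (3,5) -> (1,5)
Segment 2: (1,5) -> (0,5)
Segment 3: (0,5) -> (3,5)

Answer: ..............
..............
..............
..............
XXXXX.........
..............
..............
..............
..............
..............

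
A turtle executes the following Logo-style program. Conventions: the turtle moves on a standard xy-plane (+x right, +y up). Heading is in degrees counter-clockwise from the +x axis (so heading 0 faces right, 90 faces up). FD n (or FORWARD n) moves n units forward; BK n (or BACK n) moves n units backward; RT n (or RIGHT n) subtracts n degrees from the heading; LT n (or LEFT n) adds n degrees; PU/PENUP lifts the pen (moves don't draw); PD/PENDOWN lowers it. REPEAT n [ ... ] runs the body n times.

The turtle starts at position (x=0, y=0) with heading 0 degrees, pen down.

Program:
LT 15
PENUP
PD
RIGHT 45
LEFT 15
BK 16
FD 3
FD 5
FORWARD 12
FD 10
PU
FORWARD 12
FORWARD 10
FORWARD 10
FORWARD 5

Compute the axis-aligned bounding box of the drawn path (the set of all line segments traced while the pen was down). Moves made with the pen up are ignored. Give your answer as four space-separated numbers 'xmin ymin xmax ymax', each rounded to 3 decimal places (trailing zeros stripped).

Executing turtle program step by step:
Start: pos=(0,0), heading=0, pen down
LT 15: heading 0 -> 15
PU: pen up
PD: pen down
RT 45: heading 15 -> 330
LT 15: heading 330 -> 345
BK 16: (0,0) -> (-15.455,4.141) [heading=345, draw]
FD 3: (-15.455,4.141) -> (-12.557,3.365) [heading=345, draw]
FD 5: (-12.557,3.365) -> (-7.727,2.071) [heading=345, draw]
FD 12: (-7.727,2.071) -> (3.864,-1.035) [heading=345, draw]
FD 10: (3.864,-1.035) -> (13.523,-3.623) [heading=345, draw]
PU: pen up
FD 12: (13.523,-3.623) -> (25.114,-6.729) [heading=345, move]
FD 10: (25.114,-6.729) -> (34.773,-9.317) [heading=345, move]
FD 10: (34.773,-9.317) -> (44.433,-11.906) [heading=345, move]
FD 5: (44.433,-11.906) -> (49.262,-13.2) [heading=345, move]
Final: pos=(49.262,-13.2), heading=345, 5 segment(s) drawn

Segment endpoints: x in {-15.455, -12.557, -7.727, 0, 3.864, 13.523}, y in {-3.623, -1.035, 0, 2.071, 3.365, 4.141}
xmin=-15.455, ymin=-3.623, xmax=13.523, ymax=4.141

Answer: -15.455 -3.623 13.523 4.141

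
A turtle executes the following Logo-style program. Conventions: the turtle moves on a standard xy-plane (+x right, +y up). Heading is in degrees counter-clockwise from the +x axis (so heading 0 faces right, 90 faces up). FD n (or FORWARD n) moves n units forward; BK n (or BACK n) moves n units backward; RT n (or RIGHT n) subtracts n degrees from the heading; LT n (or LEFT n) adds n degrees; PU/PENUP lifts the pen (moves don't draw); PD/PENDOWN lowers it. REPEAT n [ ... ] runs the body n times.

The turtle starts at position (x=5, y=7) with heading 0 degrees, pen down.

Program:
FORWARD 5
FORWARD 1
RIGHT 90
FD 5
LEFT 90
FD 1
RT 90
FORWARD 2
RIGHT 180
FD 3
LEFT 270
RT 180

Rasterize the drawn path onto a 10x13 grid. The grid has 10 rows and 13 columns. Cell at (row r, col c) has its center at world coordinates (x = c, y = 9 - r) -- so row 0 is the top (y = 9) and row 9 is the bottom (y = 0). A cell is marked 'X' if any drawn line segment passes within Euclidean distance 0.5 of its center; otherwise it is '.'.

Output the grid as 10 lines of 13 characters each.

Segment 0: (5,7) -> (10,7)
Segment 1: (10,7) -> (11,7)
Segment 2: (11,7) -> (11,2)
Segment 3: (11,2) -> (12,2)
Segment 4: (12,2) -> (12,0)
Segment 5: (12,0) -> (12,3)

Answer: .............
.............
.....XXXXXXX.
...........X.
...........X.
...........X.
...........XX
...........XX
............X
............X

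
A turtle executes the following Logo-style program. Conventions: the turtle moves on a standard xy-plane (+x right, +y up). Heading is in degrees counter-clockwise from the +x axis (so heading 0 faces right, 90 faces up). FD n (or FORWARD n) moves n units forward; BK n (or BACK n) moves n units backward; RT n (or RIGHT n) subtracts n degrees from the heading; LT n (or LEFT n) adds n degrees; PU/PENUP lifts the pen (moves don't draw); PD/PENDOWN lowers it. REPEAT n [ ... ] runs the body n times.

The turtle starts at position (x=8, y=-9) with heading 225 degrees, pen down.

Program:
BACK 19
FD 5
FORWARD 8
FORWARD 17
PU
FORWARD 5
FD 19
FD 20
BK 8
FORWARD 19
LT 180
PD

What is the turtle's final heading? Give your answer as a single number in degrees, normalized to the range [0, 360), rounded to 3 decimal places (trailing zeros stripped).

Answer: 45

Derivation:
Executing turtle program step by step:
Start: pos=(8,-9), heading=225, pen down
BK 19: (8,-9) -> (21.435,4.435) [heading=225, draw]
FD 5: (21.435,4.435) -> (17.899,0.899) [heading=225, draw]
FD 8: (17.899,0.899) -> (12.243,-4.757) [heading=225, draw]
FD 17: (12.243,-4.757) -> (0.222,-16.778) [heading=225, draw]
PU: pen up
FD 5: (0.222,-16.778) -> (-3.314,-20.314) [heading=225, move]
FD 19: (-3.314,-20.314) -> (-16.749,-33.749) [heading=225, move]
FD 20: (-16.749,-33.749) -> (-30.891,-47.891) [heading=225, move]
BK 8: (-30.891,-47.891) -> (-25.234,-42.234) [heading=225, move]
FD 19: (-25.234,-42.234) -> (-38.669,-55.669) [heading=225, move]
LT 180: heading 225 -> 45
PD: pen down
Final: pos=(-38.669,-55.669), heading=45, 4 segment(s) drawn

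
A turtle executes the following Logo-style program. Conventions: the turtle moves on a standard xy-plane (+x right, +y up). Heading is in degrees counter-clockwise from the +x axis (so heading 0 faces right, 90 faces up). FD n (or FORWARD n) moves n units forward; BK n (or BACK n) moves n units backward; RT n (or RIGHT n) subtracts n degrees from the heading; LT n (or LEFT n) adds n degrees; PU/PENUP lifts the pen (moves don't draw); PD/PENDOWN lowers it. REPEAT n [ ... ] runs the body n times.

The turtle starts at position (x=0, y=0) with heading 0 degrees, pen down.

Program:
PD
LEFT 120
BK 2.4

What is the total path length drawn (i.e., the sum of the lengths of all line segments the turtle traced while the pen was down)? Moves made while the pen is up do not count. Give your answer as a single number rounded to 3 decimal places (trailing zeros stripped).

Answer: 2.4

Derivation:
Executing turtle program step by step:
Start: pos=(0,0), heading=0, pen down
PD: pen down
LT 120: heading 0 -> 120
BK 2.4: (0,0) -> (1.2,-2.078) [heading=120, draw]
Final: pos=(1.2,-2.078), heading=120, 1 segment(s) drawn

Segment lengths:
  seg 1: (0,0) -> (1.2,-2.078), length = 2.4
Total = 2.4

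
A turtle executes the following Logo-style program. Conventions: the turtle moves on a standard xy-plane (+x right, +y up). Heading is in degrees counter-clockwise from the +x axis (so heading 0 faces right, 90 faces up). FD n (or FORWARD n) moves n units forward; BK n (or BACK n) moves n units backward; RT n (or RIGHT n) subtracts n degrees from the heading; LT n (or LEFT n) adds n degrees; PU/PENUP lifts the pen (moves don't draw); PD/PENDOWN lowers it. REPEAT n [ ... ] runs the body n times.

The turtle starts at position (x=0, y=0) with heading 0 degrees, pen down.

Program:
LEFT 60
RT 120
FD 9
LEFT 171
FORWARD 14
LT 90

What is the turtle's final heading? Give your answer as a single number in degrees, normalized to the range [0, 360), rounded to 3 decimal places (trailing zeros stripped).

Answer: 201

Derivation:
Executing turtle program step by step:
Start: pos=(0,0), heading=0, pen down
LT 60: heading 0 -> 60
RT 120: heading 60 -> 300
FD 9: (0,0) -> (4.5,-7.794) [heading=300, draw]
LT 171: heading 300 -> 111
FD 14: (4.5,-7.794) -> (-0.517,5.276) [heading=111, draw]
LT 90: heading 111 -> 201
Final: pos=(-0.517,5.276), heading=201, 2 segment(s) drawn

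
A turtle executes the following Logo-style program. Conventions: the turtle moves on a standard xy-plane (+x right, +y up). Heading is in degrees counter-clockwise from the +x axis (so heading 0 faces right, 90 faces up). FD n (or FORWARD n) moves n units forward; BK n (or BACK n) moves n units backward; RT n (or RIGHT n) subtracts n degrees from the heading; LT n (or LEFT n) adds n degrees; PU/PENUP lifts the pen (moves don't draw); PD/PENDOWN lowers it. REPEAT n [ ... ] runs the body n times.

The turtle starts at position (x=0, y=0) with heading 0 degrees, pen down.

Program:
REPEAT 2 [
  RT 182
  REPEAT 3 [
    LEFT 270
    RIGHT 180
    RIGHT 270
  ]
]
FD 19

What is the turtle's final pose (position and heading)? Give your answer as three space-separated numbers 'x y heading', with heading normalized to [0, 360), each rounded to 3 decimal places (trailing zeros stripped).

Answer: 18.954 -1.325 356

Derivation:
Executing turtle program step by step:
Start: pos=(0,0), heading=0, pen down
REPEAT 2 [
  -- iteration 1/2 --
  RT 182: heading 0 -> 178
  REPEAT 3 [
    -- iteration 1/3 --
    LT 270: heading 178 -> 88
    RT 180: heading 88 -> 268
    RT 270: heading 268 -> 358
    -- iteration 2/3 --
    LT 270: heading 358 -> 268
    RT 180: heading 268 -> 88
    RT 270: heading 88 -> 178
    -- iteration 3/3 --
    LT 270: heading 178 -> 88
    RT 180: heading 88 -> 268
    RT 270: heading 268 -> 358
  ]
  -- iteration 2/2 --
  RT 182: heading 358 -> 176
  REPEAT 3 [
    -- iteration 1/3 --
    LT 270: heading 176 -> 86
    RT 180: heading 86 -> 266
    RT 270: heading 266 -> 356
    -- iteration 2/3 --
    LT 270: heading 356 -> 266
    RT 180: heading 266 -> 86
    RT 270: heading 86 -> 176
    -- iteration 3/3 --
    LT 270: heading 176 -> 86
    RT 180: heading 86 -> 266
    RT 270: heading 266 -> 356
  ]
]
FD 19: (0,0) -> (18.954,-1.325) [heading=356, draw]
Final: pos=(18.954,-1.325), heading=356, 1 segment(s) drawn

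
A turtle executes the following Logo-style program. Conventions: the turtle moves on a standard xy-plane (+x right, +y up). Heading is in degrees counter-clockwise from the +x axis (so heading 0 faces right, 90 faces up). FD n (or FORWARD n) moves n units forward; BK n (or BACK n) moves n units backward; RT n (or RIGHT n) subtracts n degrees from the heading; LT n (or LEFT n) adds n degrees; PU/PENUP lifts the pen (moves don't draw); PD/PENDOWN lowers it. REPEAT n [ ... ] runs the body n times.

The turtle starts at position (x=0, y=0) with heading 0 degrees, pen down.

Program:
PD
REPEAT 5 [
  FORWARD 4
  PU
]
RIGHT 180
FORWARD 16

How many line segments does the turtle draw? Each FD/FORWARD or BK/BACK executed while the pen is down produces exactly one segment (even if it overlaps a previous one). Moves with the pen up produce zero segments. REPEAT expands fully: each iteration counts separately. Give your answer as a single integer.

Executing turtle program step by step:
Start: pos=(0,0), heading=0, pen down
PD: pen down
REPEAT 5 [
  -- iteration 1/5 --
  FD 4: (0,0) -> (4,0) [heading=0, draw]
  PU: pen up
  -- iteration 2/5 --
  FD 4: (4,0) -> (8,0) [heading=0, move]
  PU: pen up
  -- iteration 3/5 --
  FD 4: (8,0) -> (12,0) [heading=0, move]
  PU: pen up
  -- iteration 4/5 --
  FD 4: (12,0) -> (16,0) [heading=0, move]
  PU: pen up
  -- iteration 5/5 --
  FD 4: (16,0) -> (20,0) [heading=0, move]
  PU: pen up
]
RT 180: heading 0 -> 180
FD 16: (20,0) -> (4,0) [heading=180, move]
Final: pos=(4,0), heading=180, 1 segment(s) drawn
Segments drawn: 1

Answer: 1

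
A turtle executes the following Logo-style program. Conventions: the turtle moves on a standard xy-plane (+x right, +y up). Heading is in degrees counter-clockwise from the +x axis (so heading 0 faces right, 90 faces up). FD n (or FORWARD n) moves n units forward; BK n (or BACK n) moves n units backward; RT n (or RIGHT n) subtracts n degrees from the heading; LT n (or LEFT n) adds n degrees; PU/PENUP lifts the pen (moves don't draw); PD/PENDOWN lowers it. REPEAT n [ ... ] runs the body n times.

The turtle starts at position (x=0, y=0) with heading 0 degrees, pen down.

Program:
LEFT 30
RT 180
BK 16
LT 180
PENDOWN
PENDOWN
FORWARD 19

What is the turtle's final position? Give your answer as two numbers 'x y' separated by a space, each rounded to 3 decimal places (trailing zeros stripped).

Executing turtle program step by step:
Start: pos=(0,0), heading=0, pen down
LT 30: heading 0 -> 30
RT 180: heading 30 -> 210
BK 16: (0,0) -> (13.856,8) [heading=210, draw]
LT 180: heading 210 -> 30
PD: pen down
PD: pen down
FD 19: (13.856,8) -> (30.311,17.5) [heading=30, draw]
Final: pos=(30.311,17.5), heading=30, 2 segment(s) drawn

Answer: 30.311 17.5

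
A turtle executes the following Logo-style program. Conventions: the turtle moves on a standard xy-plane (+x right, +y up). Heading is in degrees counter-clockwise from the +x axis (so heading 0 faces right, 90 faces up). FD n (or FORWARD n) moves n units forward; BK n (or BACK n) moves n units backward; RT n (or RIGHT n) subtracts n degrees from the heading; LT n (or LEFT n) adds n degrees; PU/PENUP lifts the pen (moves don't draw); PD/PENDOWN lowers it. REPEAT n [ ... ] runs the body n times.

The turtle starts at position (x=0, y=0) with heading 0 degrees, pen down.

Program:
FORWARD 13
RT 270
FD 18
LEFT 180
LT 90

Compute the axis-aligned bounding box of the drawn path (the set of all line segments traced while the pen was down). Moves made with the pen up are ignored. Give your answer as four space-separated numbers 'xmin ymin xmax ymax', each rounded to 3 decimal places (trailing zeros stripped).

Answer: 0 0 13 18

Derivation:
Executing turtle program step by step:
Start: pos=(0,0), heading=0, pen down
FD 13: (0,0) -> (13,0) [heading=0, draw]
RT 270: heading 0 -> 90
FD 18: (13,0) -> (13,18) [heading=90, draw]
LT 180: heading 90 -> 270
LT 90: heading 270 -> 0
Final: pos=(13,18), heading=0, 2 segment(s) drawn

Segment endpoints: x in {0, 13, 13}, y in {0, 18}
xmin=0, ymin=0, xmax=13, ymax=18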